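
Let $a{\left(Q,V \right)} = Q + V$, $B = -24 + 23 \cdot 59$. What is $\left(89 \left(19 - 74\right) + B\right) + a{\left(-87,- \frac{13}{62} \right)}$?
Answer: $- \frac{226251}{62} \approx -3649.2$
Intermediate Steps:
$B = 1333$ ($B = -24 + 1357 = 1333$)
$\left(89 \left(19 - 74\right) + B\right) + a{\left(-87,- \frac{13}{62} \right)} = \left(89 \left(19 - 74\right) + 1333\right) - \left(87 + \frac{13}{62}\right) = \left(89 \left(-55\right) + 1333\right) - \frac{5407}{62} = \left(-4895 + 1333\right) - \frac{5407}{62} = -3562 - \frac{5407}{62} = - \frac{226251}{62}$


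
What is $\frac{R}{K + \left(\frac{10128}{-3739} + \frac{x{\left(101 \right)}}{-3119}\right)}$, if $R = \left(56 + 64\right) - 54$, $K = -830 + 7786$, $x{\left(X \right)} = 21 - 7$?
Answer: $\frac{384844053}{40544410009} \approx 0.0094919$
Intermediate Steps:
$x{\left(X \right)} = 14$
$K = 6956$
$R = 66$ ($R = 120 - 54 = 66$)
$\frac{R}{K + \left(\frac{10128}{-3739} + \frac{x{\left(101 \right)}}{-3119}\right)} = \frac{66}{6956 + \left(\frac{10128}{-3739} + \frac{14}{-3119}\right)} = \frac{66}{6956 + \left(10128 \left(- \frac{1}{3739}\right) + 14 \left(- \frac{1}{3119}\right)\right)} = \frac{66}{6956 - \frac{31641578}{11661941}} = \frac{66}{\frac{81088820018}{11661941}} = 66 \cdot \frac{11661941}{81088820018} = \frac{384844053}{40544410009}$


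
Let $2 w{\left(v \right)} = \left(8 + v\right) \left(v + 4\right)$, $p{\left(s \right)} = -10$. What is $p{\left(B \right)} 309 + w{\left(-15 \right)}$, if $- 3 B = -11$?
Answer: $- \frac{6103}{2} \approx -3051.5$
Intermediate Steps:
$B = \frac{11}{3}$ ($B = \left(- \frac{1}{3}\right) \left(-11\right) = \frac{11}{3} \approx 3.6667$)
$w{\left(v \right)} = \frac{\left(4 + v\right) \left(8 + v\right)}{2}$ ($w{\left(v \right)} = \frac{\left(8 + v\right) \left(v + 4\right)}{2} = \frac{\left(8 + v\right) \left(4 + v\right)}{2} = \frac{\left(4 + v\right) \left(8 + v\right)}{2}$)
$p{\left(B \right)} 309 + w{\left(-15 \right)} = \left(-10\right) 309 + \left(16 + \frac{\left(-15\right)^{2}}{2} + 6 \left(-15\right)\right) = -3090 + \left(16 + \frac{1}{2} \cdot 225 - 90\right) = -3090 + \left(16 + \frac{225}{2} - 90\right) = -3090 + \frac{77}{2} = - \frac{6103}{2}$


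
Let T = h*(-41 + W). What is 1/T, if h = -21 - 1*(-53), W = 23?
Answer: -1/576 ≈ -0.0017361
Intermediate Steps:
h = 32 (h = -21 + 53 = 32)
T = -576 (T = 32*(-41 + 23) = 32*(-18) = -576)
1/T = 1/(-576) = -1/576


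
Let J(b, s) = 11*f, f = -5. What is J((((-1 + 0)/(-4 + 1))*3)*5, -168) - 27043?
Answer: -27098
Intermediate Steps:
J(b, s) = -55 (J(b, s) = 11*(-5) = -55)
J((((-1 + 0)/(-4 + 1))*3)*5, -168) - 27043 = -55 - 27043 = -27098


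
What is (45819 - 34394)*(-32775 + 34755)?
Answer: 22621500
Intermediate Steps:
(45819 - 34394)*(-32775 + 34755) = 11425*1980 = 22621500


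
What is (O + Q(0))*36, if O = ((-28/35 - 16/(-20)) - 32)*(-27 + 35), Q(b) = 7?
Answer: -8964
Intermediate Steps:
O = -256 (O = ((-28*1/35 - 16*(-1/20)) - 32)*8 = ((-⅘ + ⅘) - 32)*8 = (0 - 32)*8 = -32*8 = -256)
(O + Q(0))*36 = (-256 + 7)*36 = -249*36 = -8964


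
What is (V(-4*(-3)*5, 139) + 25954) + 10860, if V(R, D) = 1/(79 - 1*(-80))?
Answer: 5853427/159 ≈ 36814.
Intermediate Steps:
V(R, D) = 1/159 (V(R, D) = 1/(79 + 80) = 1/159)
(V(-4*(-3)*5, 139) + 25954) + 10860 = (1/159 + 25954) + 10860 = 4126687/159 + 10860 = 5853427/159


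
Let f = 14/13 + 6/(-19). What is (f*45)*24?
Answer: 203040/247 ≈ 822.02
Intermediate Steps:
f = 188/247 (f = 14*(1/13) + 6*(-1/19) = 14/13 - 6/19 = 188/247 ≈ 0.76113)
(f*45)*24 = ((188/247)*45)*24 = (8460/247)*24 = 203040/247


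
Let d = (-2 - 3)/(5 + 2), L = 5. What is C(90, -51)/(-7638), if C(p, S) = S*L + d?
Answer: 895/26733 ≈ 0.033479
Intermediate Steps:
d = -5/7 ≈ -0.71429
C(p, S) = -5/7 + 5*S (C(p, S) = S*5 - 5/7 = 5*S - 5/7 = -5/7 + 5*S)
C(90, -51)/(-7638) = (-5/7 + 5*(-51))/(-7638) = (-5/7 - 255)*(-1/7638) = -1790/7*(-1/7638) = 895/26733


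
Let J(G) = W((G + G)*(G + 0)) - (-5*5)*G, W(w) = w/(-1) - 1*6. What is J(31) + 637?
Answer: -516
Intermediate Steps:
W(w) = -6 - w (W(w) = w*(-1) - 6 = -w - 6 = -6 - w)
J(G) = -6 - 2*G² + 25*G (J(G) = (-6 - (G + G)*(G + 0)) - (-5*5)*G = (-6 - 2*G*G) - (-25)*G = (-6 - 2*G²) + 25*G = -6 - 2*G² + 25*G)
J(31) + 637 = (-6 - 2*31² + 25*31) + 637 = (-6 - 2*961 + 775) + 637 = (-6 - 1922 + 775) + 637 = -1153 + 637 = -516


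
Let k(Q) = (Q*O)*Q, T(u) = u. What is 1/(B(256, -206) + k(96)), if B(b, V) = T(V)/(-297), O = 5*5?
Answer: 297/68429006 ≈ 4.3403e-6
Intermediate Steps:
O = 25
k(Q) = 25*Q² (k(Q) = (Q*25)*Q = (25*Q)*Q = 25*Q²)
B(b, V) = -V/297 (B(b, V) = V/(-297) = V*(-1/297) = -V/297)
1/(B(256, -206) + k(96)) = 1/(-1/297*(-206) + 25*96²) = 1/(206/297 + 25*9216) = 1/(206/297 + 230400) = 1/(68429006/297) = 297/68429006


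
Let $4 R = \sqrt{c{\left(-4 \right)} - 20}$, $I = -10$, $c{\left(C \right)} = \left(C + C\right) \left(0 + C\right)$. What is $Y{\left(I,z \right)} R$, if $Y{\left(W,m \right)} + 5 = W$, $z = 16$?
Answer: $- \frac{15 \sqrt{3}}{2} \approx -12.99$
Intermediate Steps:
$c{\left(C \right)} = 2 C^{2}$ ($c{\left(C \right)} = 2 C C = 2 C^{2}$)
$R = \frac{\sqrt{3}}{2}$ ($R = \frac{\sqrt{2 \left(-4\right)^{2} - 20}}{4} = \frac{\sqrt{2 \cdot 16 - 20}}{4} = \frac{\sqrt{32 - 20}}{4} = \frac{\sqrt{12}}{4} = \frac{2 \sqrt{3}}{4} = \frac{\sqrt{3}}{2} \approx 0.86602$)
$Y{\left(W,m \right)} = -5 + W$
$Y{\left(I,z \right)} R = \left(-5 - 10\right) \frac{\sqrt{3}}{2} = - 15 \frac{\sqrt{3}}{2} = - \frac{15 \sqrt{3}}{2}$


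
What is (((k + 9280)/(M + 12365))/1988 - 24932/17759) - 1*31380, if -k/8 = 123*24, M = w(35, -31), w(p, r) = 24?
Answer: -490213746656496/15621153821 ≈ -31381.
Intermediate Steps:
M = 24
k = -23616 (k = -984*24 = -8*2952 = -23616)
(((k + 9280)/(M + 12365))/1988 - 24932/17759) - 1*31380 = (((-23616 + 9280)/(24 + 12365))/1988 - 24932/17759) - 1*31380 = (-14336/12389*(1/1988) - 24932*1/17759) - 31380 = (-14336*1/12389*(1/1988) - 24932/17759) - 31380 = (-14336/12389*1/1988 - 24932/17759) - 31380 = (-512/879619 - 24932/17759) - 31380 = -21939753516/15621153821 - 31380 = -490213746656496/15621153821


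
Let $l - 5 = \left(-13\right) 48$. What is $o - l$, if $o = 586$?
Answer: $1205$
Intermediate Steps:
$l = -619$ ($l = 5 - 624 = -619$)
$o - l = 586 - -619 = 586 + 619 = 1205$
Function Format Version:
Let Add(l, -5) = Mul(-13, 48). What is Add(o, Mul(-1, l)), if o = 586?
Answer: 1205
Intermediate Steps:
l = -619 (l = Add(5, Mul(-13, 48)) = Add(5, -624) = -619)
Add(o, Mul(-1, l)) = Add(586, Mul(-1, -619)) = Add(586, 619) = 1205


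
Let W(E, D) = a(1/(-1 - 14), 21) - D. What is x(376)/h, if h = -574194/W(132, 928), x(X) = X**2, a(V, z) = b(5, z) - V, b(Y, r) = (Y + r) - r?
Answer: 978604672/4306455 ≈ 227.24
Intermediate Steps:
b(Y, r) = Y
a(V, z) = 5 - V
W(E, D) = 76/15 - D (W(E, D) = (5 - 1/(-1 - 14)) - D = (5 - 1/(-15)) - D = (5 - 1*(-1/15)) - D = (5 + 1/15) - D = 76/15 - D)
h = 4306455/6922 (h = -574194/(76/15 - 1*928) = -574194/(76/15 - 928) = -574194/(-13844/15) = -574194*(-15/13844) = 4306455/6922 ≈ 622.14)
x(376)/h = 376**2/(4306455/6922) = 141376*(6922/4306455) = 978604672/4306455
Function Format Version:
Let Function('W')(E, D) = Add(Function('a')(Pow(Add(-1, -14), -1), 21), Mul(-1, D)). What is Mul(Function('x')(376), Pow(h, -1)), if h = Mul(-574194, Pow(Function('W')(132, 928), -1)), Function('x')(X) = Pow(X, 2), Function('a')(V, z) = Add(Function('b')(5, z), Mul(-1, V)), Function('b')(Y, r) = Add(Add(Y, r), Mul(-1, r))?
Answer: Rational(978604672, 4306455) ≈ 227.24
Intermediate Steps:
Function('b')(Y, r) = Y
Function('a')(V, z) = Add(5, Mul(-1, V))
Function('W')(E, D) = Add(Rational(76, 15), Mul(-1, D)) (Function('W')(E, D) = Add(Add(5, Mul(-1, Pow(Add(-1, -14), -1))), Mul(-1, D)) = Add(Add(5, Mul(-1, Pow(-15, -1))), Mul(-1, D)) = Add(Add(5, Mul(-1, Rational(-1, 15))), Mul(-1, D)) = Add(Add(5, Rational(1, 15)), Mul(-1, D)) = Add(Rational(76, 15), Mul(-1, D)))
h = Rational(4306455, 6922) (h = Mul(-574194, Pow(Add(Rational(76, 15), Mul(-1, 928)), -1)) = Mul(-574194, Pow(Add(Rational(76, 15), -928), -1)) = Mul(-574194, Pow(Rational(-13844, 15), -1)) = Mul(-574194, Rational(-15, 13844)) = Rational(4306455, 6922) ≈ 622.14)
Mul(Function('x')(376), Pow(h, -1)) = Mul(Pow(376, 2), Pow(Rational(4306455, 6922), -1)) = Mul(141376, Rational(6922, 4306455)) = Rational(978604672, 4306455)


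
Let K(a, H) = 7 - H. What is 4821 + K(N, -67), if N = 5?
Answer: 4895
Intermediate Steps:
4821 + K(N, -67) = 4821 + (7 - 1*(-67)) = 4821 + (7 + 67) = 4821 + 74 = 4895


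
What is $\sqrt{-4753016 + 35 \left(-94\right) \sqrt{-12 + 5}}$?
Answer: $\sqrt{-4753016 - 3290 i \sqrt{7}} \approx 2.0 - 2180.1 i$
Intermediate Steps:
$\sqrt{-4753016 + 35 \left(-94\right) \sqrt{-12 + 5}} = \sqrt{-4753016 - 3290 \sqrt{-7}} = \sqrt{-4753016 - 3290 i \sqrt{7}}$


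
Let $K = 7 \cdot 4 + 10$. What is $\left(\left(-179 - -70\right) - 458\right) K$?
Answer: $-21546$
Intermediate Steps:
$K = 38$ ($K = 28 + 10 = 38$)
$\left(\left(-179 - -70\right) - 458\right) K = \left(\left(-179 - -70\right) - 458\right) 38 = \left(\left(-179 + 70\right) - 458\right) 38 = \left(-109 - 458\right) 38 = \left(-567\right) 38 = -21546$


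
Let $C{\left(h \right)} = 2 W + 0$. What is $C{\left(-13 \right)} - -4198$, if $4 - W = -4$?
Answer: $4214$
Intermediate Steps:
$W = 8$ ($W = 4 - -4 = 4 + 4 = 8$)
$C{\left(h \right)} = 16$ ($C{\left(h \right)} = 2 \cdot 8 + 0 = 16 + 0 = 16$)
$C{\left(-13 \right)} - -4198 = 16 - -4198 = 16 + 4198 = 4214$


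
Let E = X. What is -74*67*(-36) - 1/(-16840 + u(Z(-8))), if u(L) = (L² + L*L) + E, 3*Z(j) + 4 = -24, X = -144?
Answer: 27003092553/151288 ≈ 1.7849e+5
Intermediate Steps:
E = -144
Z(j) = -28/3 (Z(j) = -4/3 + (⅓)*(-24) = -4/3 - 8 = -28/3)
u(L) = -144 + 2*L² (u(L) = (L² + L*L) - 144 = (L² + L²) - 144 = 2*L² - 144 = -144 + 2*L²)
-74*67*(-36) - 1/(-16840 + u(Z(-8))) = -74*67*(-36) - 1/(-16840 + (-144 + 2*(-28/3)²)) = -4958*(-36) - 1/(-16840 + (-144 + 2*(784/9))) = 178488 - 1/(-16840 + (-144 + 1568/9)) = 178488 - 1/(-16840 + 272/9) = 178488 - 1/(-151288/9) = 178488 - 1*(-9/151288) = 178488 + 9/151288 = 27003092553/151288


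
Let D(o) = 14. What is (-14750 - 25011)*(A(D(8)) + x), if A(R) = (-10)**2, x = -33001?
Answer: 1308176661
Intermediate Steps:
A(R) = 100
(-14750 - 25011)*(A(D(8)) + x) = (-14750 - 25011)*(100 - 33001) = -39761*(-32901) = 1308176661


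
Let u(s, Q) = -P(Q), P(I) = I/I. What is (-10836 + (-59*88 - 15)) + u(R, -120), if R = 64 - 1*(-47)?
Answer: -16044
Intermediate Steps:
R = 111 (R = 64 + 47 = 111)
P(I) = 1
u(s, Q) = -1 (u(s, Q) = -1*1 = -1)
(-10836 + (-59*88 - 15)) + u(R, -120) = (-10836 + (-59*88 - 15)) - 1 = (-10836 + (-5192 - 15)) - 1 = (-10836 - 5207) - 1 = -16043 - 1 = -16044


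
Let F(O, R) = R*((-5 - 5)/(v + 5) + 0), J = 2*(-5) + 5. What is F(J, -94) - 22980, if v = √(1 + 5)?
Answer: -431920/19 - 940*√6/19 ≈ -22854.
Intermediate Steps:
J = -5 (J = -10 + 5 = -5)
v = √6 ≈ 2.4495
F(O, R) = -10*R/(5 + √6) (F(O, R) = R*((-5 - 5)/(√6 + 5) + 0) = R*(-10/(5 + √6) + 0) = R*(-10/(5 + √6)) = -10*R/(5 + √6))
F(J, -94) - 22980 = (-50/19*(-94) + (10/19)*(-94)*√6) - 22980 = (4700/19 - 940*√6/19) - 22980 = -431920/19 - 940*√6/19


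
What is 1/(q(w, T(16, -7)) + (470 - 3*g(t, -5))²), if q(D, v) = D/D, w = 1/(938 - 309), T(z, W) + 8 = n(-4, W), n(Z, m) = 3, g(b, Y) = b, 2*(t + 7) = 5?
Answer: 4/935093 ≈ 4.2777e-6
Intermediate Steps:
t = -9/2 (t = -7 + (½)*5 = -7 + 5/2 = -9/2 ≈ -4.5000)
T(z, W) = -5 (T(z, W) = -8 + 3 = -5)
w = 1/629 ≈ 0.0015898
q(D, v) = 1
1/(q(w, T(16, -7)) + (470 - 3*g(t, -5))²) = 1/(1 + (470 - 3*(-9/2))²) = 1/(1 + (470 + 27/2)²) = 1/(1 + (967/2)²) = 1/(1 + 935089/4) = 1/(935093/4) = 4/935093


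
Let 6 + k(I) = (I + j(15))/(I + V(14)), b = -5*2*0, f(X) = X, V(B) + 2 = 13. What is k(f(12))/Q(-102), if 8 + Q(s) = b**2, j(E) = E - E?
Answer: 63/92 ≈ 0.68478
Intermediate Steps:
j(E) = 0
V(B) = 11 (V(B) = -2 + 13 = 11)
b = 0 (b = -10*0 = 0)
k(I) = -6 + I/(11 + I) (k(I) = -6 + (I + 0)/(I + 11) = -6 + I/(11 + I))
Q(s) = -8 (Q(s) = -8 + 0**2 = -8 + 0 = -8)
k(f(12))/Q(-102) = ((-66 - 5*12)/(11 + 12))/(-8) = ((-66 - 60)/23)*(-1/8) = ((1/23)*(-126))*(-1/8) = -126/23*(-1/8) = 63/92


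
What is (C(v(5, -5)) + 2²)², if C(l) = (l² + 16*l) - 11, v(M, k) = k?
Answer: 3844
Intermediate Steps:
C(l) = -11 + l² + 16*l
(C(v(5, -5)) + 2²)² = ((-11 + (-5)² + 16*(-5)) + 2²)² = ((-11 + 25 - 80) + 4)² = (-66 + 4)² = (-62)² = 3844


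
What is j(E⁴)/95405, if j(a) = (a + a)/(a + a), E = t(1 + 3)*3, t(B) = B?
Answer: 1/95405 ≈ 1.0482e-5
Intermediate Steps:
E = 12 (E = (1 + 3)*3 = 4*3 = 12)
j(a) = 1 (j(a) = (2*a)/((2*a)) = (2*a)*(1/(2*a)) = 1)
j(E⁴)/95405 = 1/95405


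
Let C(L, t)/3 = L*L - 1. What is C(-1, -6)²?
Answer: 0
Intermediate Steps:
C(L, t) = -3 + 3*L² (C(L, t) = 3*(L*L - 1) = 3*(L² - 1) = 3*(-1 + L²) = -3 + 3*L²)
C(-1, -6)² = (-3 + 3*(-1)²)² = (-3 + 3*1)² = (-3 + 3)² = 0² = 0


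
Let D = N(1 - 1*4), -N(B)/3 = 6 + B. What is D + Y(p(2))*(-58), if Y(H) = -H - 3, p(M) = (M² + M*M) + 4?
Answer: 861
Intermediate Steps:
N(B) = -18 - 3*B (N(B) = -3*(6 + B) = -18 - 3*B)
p(M) = 4 + 2*M² (p(M) = (M² + M²) + 4 = 2*M² + 4 = 4 + 2*M²)
Y(H) = -3 - H
D = -9 (D = -18 - 3*(1 - 1*4) = -18 - 3*(1 - 4) = -18 - 3*(-3) = -18 + 9 = -9)
D + Y(p(2))*(-58) = -9 + (-3 - (4 + 2*2²))*(-58) = -9 + (-3 - (4 + 2*4))*(-58) = -9 + (-3 - (4 + 8))*(-58) = -9 + (-3 - 1*12)*(-58) = -9 + (-3 - 12)*(-58) = -9 - 15*(-58) = -9 + 870 = 861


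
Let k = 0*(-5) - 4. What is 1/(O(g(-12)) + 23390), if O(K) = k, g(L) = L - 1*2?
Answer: 1/23386 ≈ 4.2761e-5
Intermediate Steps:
g(L) = -2 + L (g(L) = L - 2 = -2 + L)
k = -4 (k = 0 - 4 = -4)
O(K) = -4
1/(O(g(-12)) + 23390) = 1/(-4 + 23390) = 1/23386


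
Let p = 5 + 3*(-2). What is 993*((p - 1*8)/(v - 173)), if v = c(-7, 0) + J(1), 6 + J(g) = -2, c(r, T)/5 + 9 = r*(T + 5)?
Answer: 8937/401 ≈ 22.287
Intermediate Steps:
c(r, T) = -45 + 5*r*(5 + T) (c(r, T) = -45 + 5*(r*(T + 5)) = -45 + 5*(r*(5 + T)) = -45 + 5*r*(5 + T))
J(g) = -8 (J(g) = -6 - 2 = -8)
p = -1 (p = 5 - 6 = -1)
v = -228 (v = (-45 + 25*(-7) + 5*0*(-7)) - 8 = (-45 - 175 + 0) - 8 = -220 - 8 = -228)
993*((p - 1*8)/(v - 173)) = 993*((-1 - 1*8)/(-228 - 173)) = 993*((-1 - 8)/(-401)) = 993*(-9*(-1/401)) = 993*(9/401) = 8937/401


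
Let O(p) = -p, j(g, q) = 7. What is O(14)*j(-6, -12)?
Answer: -98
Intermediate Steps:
O(14)*j(-6, -12) = -1*14*7 = -14*7 = -98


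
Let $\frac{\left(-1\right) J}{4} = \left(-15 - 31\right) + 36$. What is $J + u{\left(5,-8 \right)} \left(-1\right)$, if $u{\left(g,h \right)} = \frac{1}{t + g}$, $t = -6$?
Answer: $41$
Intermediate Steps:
$u{\left(g,h \right)} = \frac{1}{-6 + g}$
$J = 40$ ($J = - 4 \left(\left(-15 - 31\right) + 36\right) = - 4 \left(-46 + 36\right) = \left(-4\right) \left(-10\right) = 40$)
$J + u{\left(5,-8 \right)} \left(-1\right) = 40 + \frac{1}{-6 + 5} \left(-1\right) = 40 + \frac{1}{-1} \left(-1\right) = 40 - -1 = 40 + 1 = 41$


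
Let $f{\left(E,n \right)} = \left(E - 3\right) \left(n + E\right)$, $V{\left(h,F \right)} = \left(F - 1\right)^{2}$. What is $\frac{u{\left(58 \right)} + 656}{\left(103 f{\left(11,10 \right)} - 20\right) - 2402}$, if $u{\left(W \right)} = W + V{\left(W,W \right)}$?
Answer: $\frac{3963}{14882} \approx 0.26629$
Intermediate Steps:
$V{\left(h,F \right)} = \left(-1 + F\right)^{2}$
$f{\left(E,n \right)} = \left(-3 + E\right) \left(E + n\right)$
$u{\left(W \right)} = W + \left(-1 + W\right)^{2}$
$\frac{u{\left(58 \right)} + 656}{\left(103 f{\left(11,10 \right)} - 20\right) - 2402} = \frac{\left(58 + \left(-1 + 58\right)^{2}\right) + 656}{\left(103 \left(11^{2} - 33 - 30 + 11 \cdot 10\right) - 20\right) - 2402} = \frac{\left(58 + 57^{2}\right) + 656}{\left(103 \left(121 - 33 - 30 + 110\right) - 20\right) - 2402} = \frac{\left(58 + 3249\right) + 656}{\left(103 \cdot 168 - 20\right) - 2402} = \frac{3307 + 656}{\left(17304 - 20\right) - 2402} = \frac{3963}{17284 - 2402} = \frac{3963}{14882}$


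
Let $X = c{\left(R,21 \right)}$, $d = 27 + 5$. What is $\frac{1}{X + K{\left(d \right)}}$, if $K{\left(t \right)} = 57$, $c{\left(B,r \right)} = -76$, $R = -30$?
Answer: $- \frac{1}{19} \approx -0.052632$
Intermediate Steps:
$d = 32$
$X = -76$
$\frac{1}{X + K{\left(d \right)}} = \frac{1}{-76 + 57} = \frac{1}{-19} = - \frac{1}{19}$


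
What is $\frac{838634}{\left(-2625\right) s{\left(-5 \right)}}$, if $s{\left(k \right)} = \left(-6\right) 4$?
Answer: $\frac{419317}{31500} \approx 13.312$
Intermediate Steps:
$s{\left(k \right)} = -24$
$\frac{838634}{\left(-2625\right) s{\left(-5 \right)}} = \frac{838634}{\left(-2625\right) \left(-24\right)} = \frac{838634}{63000} = 838634 \cdot \frac{1}{63000} = \frac{419317}{31500}$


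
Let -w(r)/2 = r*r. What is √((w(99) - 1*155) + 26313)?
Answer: 2*√1639 ≈ 80.969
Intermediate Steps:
w(r) = -2*r² (w(r) = -2*r*r = -2*r²)
√((w(99) - 1*155) + 26313) = √((-2*99² - 1*155) + 26313) = √((-2*9801 - 155) + 26313) = √((-19602 - 155) + 26313) = √(-19757 + 26313) = √6556 = 2*√1639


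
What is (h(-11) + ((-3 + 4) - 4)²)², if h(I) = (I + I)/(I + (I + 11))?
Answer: 121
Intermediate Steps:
h(I) = 2*I/(11 + 2*I) (h(I) = (2*I)/(I + (11 + I)) = (2*I)/(11 + 2*I) = 2*I/(11 + 2*I))
(h(-11) + ((-3 + 4) - 4)²)² = (2*(-11)/(11 + 2*(-11)) + ((-3 + 4) - 4)²)² = (2*(-11)/(11 - 22) + (1 - 4)²)² = (2*(-11)/(-11) + (-3)²)² = (2*(-11)*(-1/11) + 9)² = (2 + 9)² = 11² = 121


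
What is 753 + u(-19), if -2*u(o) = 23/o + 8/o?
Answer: 28645/38 ≈ 753.82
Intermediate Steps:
u(o) = -31/(2*o) (u(o) = -(23/o + 8/o)/2 = -31/(2*o))
753 + u(-19) = 753 - 31/2/(-19) = 753 - 31/2*(-1/19) = 753 + 31/38 = 28645/38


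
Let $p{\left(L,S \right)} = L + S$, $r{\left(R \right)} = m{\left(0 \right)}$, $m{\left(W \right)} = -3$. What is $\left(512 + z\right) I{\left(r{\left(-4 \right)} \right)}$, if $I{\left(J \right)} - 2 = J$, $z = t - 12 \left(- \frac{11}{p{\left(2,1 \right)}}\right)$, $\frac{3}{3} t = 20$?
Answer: $-576$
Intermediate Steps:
$r{\left(R \right)} = -3$
$t = 20$
$z = 64$ ($z = 20 - 12 \left(- \frac{11}{2 + 1}\right) = 20 - 12 \left(- \frac{11}{3}\right) = 20 - 12 \left(\left(-11\right) \frac{1}{3}\right) = 20 - -44 = 20 + 44 = 64$)
$I{\left(J \right)} = 2 + J$
$\left(512 + z\right) I{\left(r{\left(-4 \right)} \right)} = \left(512 + 64\right) \left(2 - 3\right) = 576 \left(-1\right) = -576$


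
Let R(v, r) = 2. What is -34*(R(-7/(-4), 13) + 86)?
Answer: -2992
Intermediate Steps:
-34*(R(-7/(-4), 13) + 86) = -34*(2 + 86) = -34*88 = -2992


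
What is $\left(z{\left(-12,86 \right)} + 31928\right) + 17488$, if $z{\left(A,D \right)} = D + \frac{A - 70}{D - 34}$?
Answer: $\frac{1287011}{26} \approx 49500.0$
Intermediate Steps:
$z{\left(A,D \right)} = D + \frac{-70 + A}{-34 + D}$
$\left(z{\left(-12,86 \right)} + 31928\right) + 17488 = \left(\frac{-70 - 12 + 86^{2} - 2924}{-34 + 86} + 31928\right) + 17488 = \left(\frac{-70 - 12 + 7396 - 2924}{52} + 31928\right) + 17488 = \left(\frac{1}{52} \cdot 4390 + 31928\right) + 17488 = \left(\frac{2195}{26} + 31928\right) + 17488 = \frac{832323}{26} + 17488 = \frac{1287011}{26}$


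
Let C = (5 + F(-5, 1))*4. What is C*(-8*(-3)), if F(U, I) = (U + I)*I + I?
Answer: 192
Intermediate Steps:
F(U, I) = I + I*(I + U) (F(U, I) = (I + U)*I + I = I*(I + U) + I = I + I*(I + U))
C = 8 (C = (5 + 1*(1 + 1 - 5))*4 = (5 + 1*(-3))*4 = (5 - 3)*4 = 2*4 = 8)
C*(-8*(-3)) = 8*(-8*(-3)) = 8*24 = 192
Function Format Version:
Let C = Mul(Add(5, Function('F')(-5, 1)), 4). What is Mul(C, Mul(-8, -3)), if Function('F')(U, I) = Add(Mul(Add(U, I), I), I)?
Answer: 192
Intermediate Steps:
Function('F')(U, I) = Add(I, Mul(I, Add(I, U))) (Function('F')(U, I) = Add(Mul(Add(I, U), I), I) = Add(Mul(I, Add(I, U)), I) = Add(I, Mul(I, Add(I, U))))
C = 8 (C = Mul(Add(5, Mul(1, Add(1, 1, -5))), 4) = Mul(Add(5, Mul(1, -3)), 4) = Mul(Add(5, -3), 4) = Mul(2, 4) = 8)
Mul(C, Mul(-8, -3)) = Mul(8, Mul(-8, -3)) = Mul(8, 24) = 192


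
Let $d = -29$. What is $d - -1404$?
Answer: $1375$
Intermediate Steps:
$d - -1404 = -29 - -1404 = -29 + 1404 = 1375$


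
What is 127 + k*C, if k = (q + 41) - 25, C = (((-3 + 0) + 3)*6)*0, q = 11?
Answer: 127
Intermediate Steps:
C = 0 (C = ((-3 + 3)*6)*0 = (0*6)*0 = 0*0 = 0)
k = 27 (k = (11 + 41) - 25 = 52 - 25 = 27)
127 + k*C = 127 + 27*0 = 127 + 0 = 127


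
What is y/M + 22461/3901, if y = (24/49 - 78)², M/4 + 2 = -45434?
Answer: 2436243938295/425567252236 ≈ 5.7247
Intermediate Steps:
M = -181744 (M = -8 + 4*(-45434) = -8 - 181736 = -181744)
y = 14424804/2401 (y = (24*(1/49) - 78)² = (24/49 - 78)² = (-3798/49)² = 14424804/2401 ≈ 6007.8)
y/M + 22461/3901 = (14424804/2401)/(-181744) + 22461/3901 = (14424804/2401)*(-1/181744) + 22461*(1/3901) = -3606201/109091836 + 22461/3901 = 2436243938295/425567252236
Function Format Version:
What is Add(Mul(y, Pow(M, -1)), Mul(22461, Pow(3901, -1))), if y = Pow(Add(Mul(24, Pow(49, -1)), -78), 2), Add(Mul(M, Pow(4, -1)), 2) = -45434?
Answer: Rational(2436243938295, 425567252236) ≈ 5.7247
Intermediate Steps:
M = -181744 (M = Add(-8, Mul(4, -45434)) = Add(-8, -181736) = -181744)
y = Rational(14424804, 2401) (y = Pow(Add(Mul(24, Rational(1, 49)), -78), 2) = Pow(Add(Rational(24, 49), -78), 2) = Pow(Rational(-3798, 49), 2) = Rational(14424804, 2401) ≈ 6007.8)
Add(Mul(y, Pow(M, -1)), Mul(22461, Pow(3901, -1))) = Add(Mul(Rational(14424804, 2401), Pow(-181744, -1)), Mul(22461, Pow(3901, -1))) = Add(Mul(Rational(14424804, 2401), Rational(-1, 181744)), Mul(22461, Rational(1, 3901))) = Add(Rational(-3606201, 109091836), Rational(22461, 3901)) = Rational(2436243938295, 425567252236)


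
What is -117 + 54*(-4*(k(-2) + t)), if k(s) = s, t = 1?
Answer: 99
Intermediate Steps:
-117 + 54*(-4*(k(-2) + t)) = -117 + 54*(-4*(-2 + 1)) = -117 + 54*(-4*(-1)) = -117 + 54*4 = -117 + 216 = 99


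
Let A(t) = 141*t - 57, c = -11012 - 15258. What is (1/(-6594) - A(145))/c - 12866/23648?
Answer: 118812017053/512051267280 ≈ 0.23203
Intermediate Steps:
c = -26270
A(t) = -57 + 141*t
(1/(-6594) - A(145))/c - 12866/23648 = (1/(-6594) - (-57 + 141*145))/(-26270) - 12866/23648 = (-1/6594 - (-57 + 20445))*(-1/26270) - 12866*1/23648 = (-1/6594 - 1*20388)*(-1/26270) - 6433/11824 = (-1/6594 - 20388)*(-1/26270) - 6433/11824 = -134438473/6594*(-1/26270) - 6433/11824 = 134438473/173224380 - 6433/11824 = 118812017053/512051267280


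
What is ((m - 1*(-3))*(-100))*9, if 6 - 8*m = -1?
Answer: -6975/2 ≈ -3487.5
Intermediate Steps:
m = 7/8 (m = ¾ - ⅛*(-1) = ¾ + ⅛ = 7/8 ≈ 0.87500)
((m - 1*(-3))*(-100))*9 = ((7/8 - 1*(-3))*(-100))*9 = ((7/8 + 3)*(-100))*9 = ((31/8)*(-100))*9 = -775/2*9 = -6975/2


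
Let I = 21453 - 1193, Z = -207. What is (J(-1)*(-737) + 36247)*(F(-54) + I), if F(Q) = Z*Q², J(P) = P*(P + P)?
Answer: -20284899096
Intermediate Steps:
J(P) = 2*P² (J(P) = P*(2*P) = 2*P²)
F(Q) = -207*Q²
I = 20260
(J(-1)*(-737) + 36247)*(F(-54) + I) = ((2*(-1)²)*(-737) + 36247)*(-207*(-54)² + 20260) = ((2*1)*(-737) + 36247)*(-207*2916 + 20260) = (2*(-737) + 36247)*(-603612 + 20260) = (-1474 + 36247)*(-583352) = 34773*(-583352) = -20284899096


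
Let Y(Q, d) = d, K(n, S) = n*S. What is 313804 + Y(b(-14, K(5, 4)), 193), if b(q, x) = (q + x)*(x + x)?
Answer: 313997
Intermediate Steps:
K(n, S) = S*n
b(q, x) = 2*x*(q + x) (b(q, x) = (q + x)*(2*x) = 2*x*(q + x))
313804 + Y(b(-14, K(5, 4)), 193) = 313804 + 193 = 313997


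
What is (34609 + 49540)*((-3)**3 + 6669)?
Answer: 558917658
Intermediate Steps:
(34609 + 49540)*((-3)**3 + 6669) = 84149*(-27 + 6669) = 84149*6642 = 558917658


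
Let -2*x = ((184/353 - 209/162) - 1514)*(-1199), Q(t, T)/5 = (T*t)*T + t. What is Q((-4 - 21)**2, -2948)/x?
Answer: -3106166600812500/103861664027 ≈ -29907.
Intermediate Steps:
Q(t, T) = 5*t + 5*t*T**2 (Q(t, T) = 5*((T*t)*T + t) = 5*(t*T**2 + t) = 5*(t + t*T**2) = 5*t + 5*t*T**2)
x = -103861664027/114372 (x = -((184/353 - 209/162) - 1514)*(-1199)/2 = -(-43969/57186 - 1514)*(-1199)/2 = -(-86623573)*(-1199)/114372 = -1/2*103861664027/57186 = -103861664027/114372 ≈ -9.0810e+5)
Q((-4 - 21)**2, -2948)/x = (5*(-4 - 21)**2*(1 + (-2948)**2))/(-103861664027/114372) = (5*(-25)**2*(1 + 8690704))*(-114372/103861664027) = (5*625*8690705)*(-114372/103861664027) = 27158453125*(-114372/103861664027) = -3106166600812500/103861664027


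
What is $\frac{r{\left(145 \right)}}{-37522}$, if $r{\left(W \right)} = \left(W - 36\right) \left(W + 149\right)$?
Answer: $- \frac{16023}{18761} \approx -0.85406$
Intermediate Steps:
$r{\left(W \right)} = \left(-36 + W\right) \left(149 + W\right)$
$\frac{r{\left(145 \right)}}{-37522} = \frac{-5364 + 145^{2} + 113 \cdot 145}{-37522} = \left(-5364 + 21025 + 16385\right) \left(- \frac{1}{37522}\right) = 32046 \left(- \frac{1}{37522}\right) = - \frac{16023}{18761}$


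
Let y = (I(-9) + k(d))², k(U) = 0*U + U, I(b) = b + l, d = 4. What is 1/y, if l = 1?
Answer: 1/16 ≈ 0.062500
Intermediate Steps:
I(b) = 1 + b (I(b) = b + 1 = 1 + b)
k(U) = U (k(U) = 0 + U = U)
y = 16 (y = ((1 - 9) + 4)² = (-8 + 4)² = (-4)² = 16)
1/y = 1/16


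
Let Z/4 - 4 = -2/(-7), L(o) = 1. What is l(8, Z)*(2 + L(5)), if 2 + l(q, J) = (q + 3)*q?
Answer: 258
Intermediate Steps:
Z = 120/7 (Z = 16 + 4*(-2/(-7)) = 16 + 4*(-2*(-⅐)) = 16 + 4*(2/7) = 16 + 8/7 = 120/7 ≈ 17.143)
l(q, J) = -2 + q*(3 + q) (l(q, J) = -2 + (q + 3)*q = -2 + (3 + q)*q = -2 + q*(3 + q))
l(8, Z)*(2 + L(5)) = (-2 + 8² + 3*8)*(2 + 1) = (-2 + 64 + 24)*3 = 86*3 = 258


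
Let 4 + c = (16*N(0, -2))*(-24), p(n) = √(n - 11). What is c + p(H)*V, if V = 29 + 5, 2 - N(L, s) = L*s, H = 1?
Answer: -772 + 34*I*√10 ≈ -772.0 + 107.52*I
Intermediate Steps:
p(n) = √(-11 + n)
N(L, s) = 2 - L*s
V = 34
c = -772 (c = -4 + (16*(2 - 1*0*(-2)))*(-24) = -4 + (16*(2 + 0))*(-24) = -4 + (16*2)*(-24) = -4 + 32*(-24) = -4 - 768 = -772)
c + p(H)*V = -772 + √(-11 + 1)*34 = -772 + √(-10)*34 = -772 + (I*√10)*34 = -772 + 34*I*√10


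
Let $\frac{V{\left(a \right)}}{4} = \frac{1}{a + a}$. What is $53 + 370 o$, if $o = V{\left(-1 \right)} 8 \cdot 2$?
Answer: $-11787$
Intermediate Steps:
$V{\left(a \right)} = \frac{2}{a}$ ($V{\left(a \right)} = \frac{4}{a + a} = \frac{4}{2 a} = 4 \frac{1}{2 a} = \frac{2}{a}$)
$o = -32$ ($o = \frac{2}{-1} \cdot 8 \cdot 2 = 2 \left(-1\right) 8 \cdot 2 = \left(-2\right) 8 \cdot 2 = \left(-16\right) 2 = -32$)
$53 + 370 o = 53 + 370 \left(-32\right) = 53 - 11840 = -11787$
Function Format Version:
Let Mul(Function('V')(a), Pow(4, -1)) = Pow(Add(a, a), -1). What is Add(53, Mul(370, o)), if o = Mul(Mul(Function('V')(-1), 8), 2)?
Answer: -11787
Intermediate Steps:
Function('V')(a) = Mul(2, Pow(a, -1)) (Function('V')(a) = Mul(4, Pow(Add(a, a), -1)) = Mul(4, Pow(Mul(2, a), -1)) = Mul(4, Mul(Rational(1, 2), Pow(a, -1))) = Mul(2, Pow(a, -1)))
o = -32 (o = Mul(Mul(Mul(2, Pow(-1, -1)), 8), 2) = Mul(Mul(Mul(2, -1), 8), 2) = Mul(Mul(-2, 8), 2) = Mul(-16, 2) = -32)
Add(53, Mul(370, o)) = Add(53, Mul(370, -32)) = Add(53, -11840) = -11787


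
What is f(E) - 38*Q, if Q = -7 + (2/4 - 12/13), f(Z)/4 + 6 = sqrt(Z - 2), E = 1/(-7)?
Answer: 3355/13 + 4*I*sqrt(105)/7 ≈ 258.08 + 5.8554*I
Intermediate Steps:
E = -1/7 ≈ -0.14286
f(Z) = -24 + 4*sqrt(-2 + Z) (f(Z) = -24 + 4*sqrt(Z - 2) = -24 + 4*sqrt(-2 + Z))
Q = -193/26 (Q = -7 + (2*(1/4) - 12*1/13) = -7 + (1/2 - 12/13) = -7 - 11/26 = -193/26 ≈ -7.4231)
f(E) - 38*Q = (-24 + 4*sqrt(-2 - 1/7)) - 38*(-193/26) = (-24 + 4*sqrt(-15/7)) + 3667/13 = (-24 + 4*(I*sqrt(105)/7)) + 3667/13 = (-24 + 4*I*sqrt(105)/7) + 3667/13 = 3355/13 + 4*I*sqrt(105)/7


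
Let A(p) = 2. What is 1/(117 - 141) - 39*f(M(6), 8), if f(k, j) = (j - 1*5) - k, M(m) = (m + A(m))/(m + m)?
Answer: -2185/24 ≈ -91.042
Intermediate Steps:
M(m) = (2 + m)/(2*m) (M(m) = (m + 2)/(m + m) = (2 + m)/((2*m)) = (2 + m)*(1/(2*m)) = (2 + m)/(2*m))
f(k, j) = -5 + j - k (f(k, j) = (j - 5) - k = (-5 + j) - k = -5 + j - k)
1/(117 - 141) - 39*f(M(6), 8) = 1/(117 - 141) - 39*(-5 + 8 - (2 + 6)/(2*6)) = 1/(-24) - 39*(-5 + 8 - 8/(2*6)) = -1/24 - 39*(-5 + 8 - 1*⅔) = -1/24 - 39*(-5 + 8 - ⅔) = -1/24 - 39*7/3 = -1/24 - 91 = -2185/24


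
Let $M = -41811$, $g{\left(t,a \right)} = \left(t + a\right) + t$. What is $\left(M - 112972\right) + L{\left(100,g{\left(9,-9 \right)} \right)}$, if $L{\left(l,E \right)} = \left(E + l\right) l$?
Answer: $-143883$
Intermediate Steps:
$g{\left(t,a \right)} = a + 2 t$ ($g{\left(t,a \right)} = \left(a + t\right) + t = a + 2 t$)
$L{\left(l,E \right)} = l \left(E + l\right)$
$\left(M - 112972\right) + L{\left(100,g{\left(9,-9 \right)} \right)} = \left(-41811 - 112972\right) + 100 \left(\left(-9 + 2 \cdot 9\right) + 100\right) = -154783 + 100 \left(\left(-9 + 18\right) + 100\right) = -154783 + 100 \left(9 + 100\right) = -154783 + 100 \cdot 109 = -154783 + 10900 = -143883$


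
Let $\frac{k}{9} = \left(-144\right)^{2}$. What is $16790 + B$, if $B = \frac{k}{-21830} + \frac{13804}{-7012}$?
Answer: $\frac{321058532449}{19133995} \approx 16779.0$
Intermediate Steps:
$k = 186624$ ($k = 9 \left(-144\right)^{2} = 9 \cdot 20736 = 186624$)
$B = - \frac{201243601}{19133995}$ ($B = \frac{186624}{-21830} + \frac{13804}{-7012} = 186624 \left(- \frac{1}{21830}\right) + 13804 \left(- \frac{1}{7012}\right) = - \frac{93312}{10915} - \frac{3451}{1753} = - \frac{201243601}{19133995} \approx -10.518$)
$16790 + B = 16790 - \frac{201243601}{19133995} = \frac{321058532449}{19133995}$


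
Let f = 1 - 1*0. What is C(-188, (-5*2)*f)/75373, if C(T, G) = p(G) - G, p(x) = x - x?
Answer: 10/75373 ≈ 0.00013267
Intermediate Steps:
p(x) = 0
f = 1 (f = 1 + 0 = 1)
C(T, G) = -G (C(T, G) = 0 - G = -G)
C(-188, (-5*2)*f)/75373 = -(-5*2)/75373 = -(-10)*(1/75373) = -1*(-10)*(1/75373) = 10*(1/75373) = 10/75373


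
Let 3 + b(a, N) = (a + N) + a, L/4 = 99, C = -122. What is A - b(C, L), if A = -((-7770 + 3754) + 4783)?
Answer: -916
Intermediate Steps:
L = 396 (L = 4*99 = 396)
b(a, N) = -3 + N + 2*a (b(a, N) = -3 + ((a + N) + a) = -3 + ((N + a) + a) = -3 + (N + 2*a) = -3 + N + 2*a)
A = -767 (A = -(-4016 + 4783) = -1*767 = -767)
A - b(C, L) = -767 - (-3 + 396 + 2*(-122)) = -767 - (-3 + 396 - 244) = -767 - 1*149 = -767 - 149 = -916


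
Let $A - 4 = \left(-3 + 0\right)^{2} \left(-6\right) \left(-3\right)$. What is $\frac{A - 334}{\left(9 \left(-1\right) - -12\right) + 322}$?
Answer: $- \frac{168}{325} \approx -0.51692$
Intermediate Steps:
$A = 166$ ($A = 4 + \left(-3 + 0\right)^{2} \left(-6\right) \left(-3\right) = 4 + \left(-3\right)^{2} \left(-6\right) \left(-3\right) = 4 + 9 \left(-6\right) \left(-3\right) = 4 - -162 = 4 + 162 = 166$)
$\frac{A - 334}{\left(9 \left(-1\right) - -12\right) + 322} = \frac{166 - 334}{\left(9 \left(-1\right) - -12\right) + 322} = - \frac{168}{\left(-9 + 12\right) + 322} = - \frac{168}{3 + 322} = - \frac{168}{325}$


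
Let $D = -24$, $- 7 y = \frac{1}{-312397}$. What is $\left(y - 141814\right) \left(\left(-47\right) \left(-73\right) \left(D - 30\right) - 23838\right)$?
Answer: $\frac{64848951293180760}{2186779} \approx 2.9655 \cdot 10^{10}$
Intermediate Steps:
$y = \frac{1}{2186779}$ ($y = - \frac{1}{7 \left(-312397\right)} = \left(- \frac{1}{7}\right) \left(- \frac{1}{312397}\right) = \frac{1}{2186779} \approx 4.5729 \cdot 10^{-7}$)
$\left(y - 141814\right) \left(\left(-47\right) \left(-73\right) \left(D - 30\right) - 23838\right) = \left(\frac{1}{2186779} - 141814\right) \left(\left(-47\right) \left(-73\right) \left(-24 - 30\right) - 23838\right) = - \frac{310115877105 \left(3431 \left(-24 - 30\right) - 23838\right)}{2186779} = - \frac{310115877105 \left(3431 \left(-54\right) - 23838\right)}{2186779} = - \frac{310115877105 \left(-185274 - 23838\right)}{2186779} = \left(- \frac{310115877105}{2186779}\right) \left(-209112\right) = \frac{64848951293180760}{2186779}$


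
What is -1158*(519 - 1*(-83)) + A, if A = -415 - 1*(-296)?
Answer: -697235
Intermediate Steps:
A = -119 (A = -415 + 296 = -119)
-1158*(519 - 1*(-83)) + A = -1158*(519 - 1*(-83)) - 119 = -1158*(519 + 83) - 119 = -1158*602 - 119 = -697116 - 119 = -697235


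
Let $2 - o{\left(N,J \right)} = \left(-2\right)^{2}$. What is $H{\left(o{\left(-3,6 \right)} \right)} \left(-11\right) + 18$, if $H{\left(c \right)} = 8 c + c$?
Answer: $216$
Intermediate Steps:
$o{\left(N,J \right)} = -2$ ($o{\left(N,J \right)} = 2 - \left(-2\right)^{2} = 2 - 4 = -2$)
$H{\left(c \right)} = 9 c$
$H{\left(o{\left(-3,6 \right)} \right)} \left(-11\right) + 18 = 9 \left(-2\right) \left(-11\right) + 18 = \left(-18\right) \left(-11\right) + 18 = 198 + 18 = 216$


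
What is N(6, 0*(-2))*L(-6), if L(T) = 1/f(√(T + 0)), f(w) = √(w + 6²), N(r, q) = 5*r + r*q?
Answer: 30/√(36 + I*√6) ≈ 4.9913 - 0.16961*I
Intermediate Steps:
N(r, q) = 5*r + q*r
f(w) = √(36 + w) (f(w) = √(w + 36) = √(36 + w))
L(T) = (36 + √T)^(-½) (L(T) = 1/(√(36 + √(T + 0))) = 1/(√(36 + √T)) = (36 + √T)^(-½))
N(6, 0*(-2))*L(-6) = (6*(5 + 0*(-2)))/√(36 + √(-6)) = (6*(5 + 0))/√(36 + I*√6) = (6*5)/√(36 + I*√6) = 30/√(36 + I*√6)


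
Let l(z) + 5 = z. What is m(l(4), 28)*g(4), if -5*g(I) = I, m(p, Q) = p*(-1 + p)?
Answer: -8/5 ≈ -1.6000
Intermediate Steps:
l(z) = -5 + z
g(I) = -I/5
m(l(4), 28)*g(4) = ((-5 + 4)*(-1 + (-5 + 4)))*(-1/5*4) = -(-1 - 1)*(-4/5) = -1*(-2)*(-4/5) = 2*(-4/5) = -8/5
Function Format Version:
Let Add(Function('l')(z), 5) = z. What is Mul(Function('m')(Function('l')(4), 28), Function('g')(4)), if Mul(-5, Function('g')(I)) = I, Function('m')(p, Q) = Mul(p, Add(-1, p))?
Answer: Rational(-8, 5) ≈ -1.6000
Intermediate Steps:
Function('l')(z) = Add(-5, z)
Function('g')(I) = Mul(Rational(-1, 5), I)
Mul(Function('m')(Function('l')(4), 28), Function('g')(4)) = Mul(Mul(Add(-5, 4), Add(-1, Add(-5, 4))), Mul(Rational(-1, 5), 4)) = Mul(Mul(-1, Add(-1, -1)), Rational(-4, 5)) = Mul(Mul(-1, -2), Rational(-4, 5)) = Mul(2, Rational(-4, 5)) = Rational(-8, 5)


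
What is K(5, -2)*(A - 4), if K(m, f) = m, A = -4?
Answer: -40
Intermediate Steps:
K(5, -2)*(A - 4) = 5*(-4 - 4) = 5*(-8) = -40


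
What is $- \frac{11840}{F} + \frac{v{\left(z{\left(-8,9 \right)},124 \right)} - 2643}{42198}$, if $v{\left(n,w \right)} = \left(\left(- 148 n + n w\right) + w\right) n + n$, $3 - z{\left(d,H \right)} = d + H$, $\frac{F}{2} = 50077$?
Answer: $- \frac{374453813}{2113149246} \approx -0.1772$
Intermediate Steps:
$F = 100154$ ($F = 2 \cdot 50077 = 100154$)
$z{\left(d,H \right)} = 3 - H - d$ ($z{\left(d,H \right)} = 3 - \left(d + H\right) = 3 - \left(H + d\right) = 3 - H - d$)
$v{\left(n,w \right)} = n + n \left(w - 148 n + n w\right)$ ($v{\left(n,w \right)} = \left(w - 148 n + n w\right) n + n = n \left(w - 148 n + n w\right) + n = n + n \left(w - 148 n + n w\right)$)
$- \frac{11840}{F} + \frac{v{\left(z{\left(-8,9 \right)},124 \right)} - 2643}{42198} = - \frac{11840}{100154} + \frac{\left(3 - 9 - -8\right) \left(1 + 124 - 148 \left(3 - 9 - -8\right) + \left(3 - 9 - -8\right) 124\right) - 2643}{42198} = \left(-11840\right) \frac{1}{100154} + \left(\left(3 - 9 + 8\right) \left(1 + 124 - 148 \left(3 - 9 + 8\right) + \left(3 - 9 + 8\right) 124\right) - 2643\right) \frac{1}{42198} = - \frac{5920}{50077} + \left(2 \left(1 + 124 - 296 + 2 \cdot 124\right) - 2643\right) \frac{1}{42198} = - \frac{5920}{50077} + \left(2 \left(1 + 124 - 296 + 248\right) - 2643\right) \frac{1}{42198} = - \frac{5920}{50077} + \left(2 \cdot 77 - 2643\right) \frac{1}{42198} = - \frac{5920}{50077} + \left(154 - 2643\right) \frac{1}{42198} = - \frac{5920}{50077} - \frac{2489}{42198} = - \frac{374453813}{2113149246}$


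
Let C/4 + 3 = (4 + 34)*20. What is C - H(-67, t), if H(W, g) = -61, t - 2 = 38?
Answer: 3089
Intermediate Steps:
t = 40 (t = 2 + 38 = 40)
C = 3028 (C = -12 + 4*((4 + 34)*20) = -12 + 4*(38*20) = -12 + 4*760 = -12 + 3040 = 3028)
C - H(-67, t) = 3028 - 1*(-61) = 3028 + 61 = 3089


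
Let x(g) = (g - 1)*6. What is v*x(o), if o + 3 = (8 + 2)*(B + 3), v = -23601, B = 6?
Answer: -12178116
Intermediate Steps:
o = 87 (o = -3 + (8 + 2)*(6 + 3) = -3 + 10*9 = -3 + 90 = 87)
x(g) = -6 + 6*g (x(g) = (-1 + g)*6 = -6 + 6*g)
v*x(o) = -23601*(-6 + 6*87) = -23601*(-6 + 522) = -23601*516 = -12178116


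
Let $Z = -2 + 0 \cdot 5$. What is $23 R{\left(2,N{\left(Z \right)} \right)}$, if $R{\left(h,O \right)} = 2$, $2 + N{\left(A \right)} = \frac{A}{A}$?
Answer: $46$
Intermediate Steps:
$Z = -2$ ($Z = -2 + 0 = -2$)
$N{\left(A \right)} = -1$ ($N{\left(A \right)} = -2 + \frac{A}{A} = -2 + 1 = -1$)
$23 R{\left(2,N{\left(Z \right)} \right)} = 23 \cdot 2 = 46$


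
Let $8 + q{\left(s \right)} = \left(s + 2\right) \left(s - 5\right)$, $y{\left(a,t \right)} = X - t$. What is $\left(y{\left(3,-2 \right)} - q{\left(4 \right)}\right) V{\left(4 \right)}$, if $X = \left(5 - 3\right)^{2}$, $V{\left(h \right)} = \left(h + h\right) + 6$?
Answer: $280$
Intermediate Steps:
$V{\left(h \right)} = 6 + 2 h$ ($V{\left(h \right)} = 2 h + 6 = 6 + 2 h$)
$X = 4$ ($X = 2^{2} = 4$)
$y{\left(a,t \right)} = 4 - t$
$q{\left(s \right)} = -8 + \left(-5 + s\right) \left(2 + s\right)$ ($q{\left(s \right)} = -8 + \left(s + 2\right) \left(s - 5\right) = -8 + \left(2 + s\right) \left(-5 + s\right) = -8 + \left(-5 + s\right) \left(2 + s\right)$)
$\left(y{\left(3,-2 \right)} - q{\left(4 \right)}\right) V{\left(4 \right)} = \left(\left(4 - -2\right) - \left(-18 + 4^{2} - 12\right)\right) \left(6 + 2 \cdot 4\right) = \left(\left(4 + 2\right) - \left(-18 + 16 - 12\right)\right) \left(6 + 8\right) = \left(6 - -14\right) 14 = \left(6 + 14\right) 14 = 20 \cdot 14 = 280$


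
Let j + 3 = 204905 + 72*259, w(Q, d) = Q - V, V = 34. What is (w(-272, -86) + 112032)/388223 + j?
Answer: 86787363376/388223 ≈ 2.2355e+5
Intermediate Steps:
w(Q, d) = -34 + Q (w(Q, d) = Q - 1*34 = Q - 34 = -34 + Q)
j = 223550 (j = -3 + (204905 + 72*259) = -3 + (204905 + 18648) = -3 + 223553 = 223550)
(w(-272, -86) + 112032)/388223 + j = ((-34 - 272) + 112032)/388223 + 223550 = (-306 + 112032)*(1/388223) + 223550 = 111726*(1/388223) + 223550 = 111726/388223 + 223550 = 86787363376/388223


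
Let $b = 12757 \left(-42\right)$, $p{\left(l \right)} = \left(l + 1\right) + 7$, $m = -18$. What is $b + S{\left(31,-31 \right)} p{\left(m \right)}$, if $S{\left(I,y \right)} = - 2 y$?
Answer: $-536414$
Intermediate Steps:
$p{\left(l \right)} = 8 + l$ ($p{\left(l \right)} = \left(1 + l\right) + 7 = 8 + l$)
$b = -535794$
$b + S{\left(31,-31 \right)} p{\left(m \right)} = -535794 + \left(-2\right) \left(-31\right) \left(8 - 18\right) = -535794 + 62 \left(-10\right) = -535794 - 620 = -536414$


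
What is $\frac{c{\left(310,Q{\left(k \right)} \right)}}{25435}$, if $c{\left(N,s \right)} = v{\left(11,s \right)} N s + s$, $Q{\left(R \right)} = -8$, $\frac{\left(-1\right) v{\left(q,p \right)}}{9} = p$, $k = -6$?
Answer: $- \frac{178568}{25435} \approx -7.0206$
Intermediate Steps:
$v{\left(q,p \right)} = - 9 p$
$c{\left(N,s \right)} = s - 9 N s^{2}$ ($c{\left(N,s \right)} = - 9 s N s + s = - 9 N s s + s = - 9 N s^{2} + s = s - 9 N s^{2}$)
$\frac{c{\left(310,Q{\left(k \right)} \right)}}{25435} = \frac{\left(-8\right) \left(1 - 2790 \left(-8\right)\right)}{25435} = - 8 \left(1 + 22320\right) \frac{1}{25435} = \left(-8\right) 22321 \cdot \frac{1}{25435} = \left(-178568\right) \frac{1}{25435} = - \frac{178568}{25435}$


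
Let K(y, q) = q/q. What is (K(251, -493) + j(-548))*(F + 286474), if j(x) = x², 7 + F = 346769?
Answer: 190163936980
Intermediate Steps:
K(y, q) = 1
F = 346762 (F = -7 + 346769 = 346762)
(K(251, -493) + j(-548))*(F + 286474) = (1 + (-548)²)*(346762 + 286474) = (1 + 300304)*633236 = 300305*633236 = 190163936980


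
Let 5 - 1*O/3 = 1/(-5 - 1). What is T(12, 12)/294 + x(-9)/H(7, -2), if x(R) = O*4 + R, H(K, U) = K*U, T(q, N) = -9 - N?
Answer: -27/7 ≈ -3.8571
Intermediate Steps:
O = 31/2 (O = 15 - 3/(-5 - 1) = 15 - 3/(-6) = 15 - 3*(-⅙) = 15 + ½ = 31/2 ≈ 15.500)
x(R) = 62 + R (x(R) = (31/2)*4 + R = 62 + R)
T(12, 12)/294 + x(-9)/H(7, -2) = (-9 - 1*12)/294 + (62 - 9)/((7*(-2))) = (-9 - 12)*(1/294) + 53/(-14) = -21*1/294 + 53*(-1/14) = -1/14 - 53/14 = -27/7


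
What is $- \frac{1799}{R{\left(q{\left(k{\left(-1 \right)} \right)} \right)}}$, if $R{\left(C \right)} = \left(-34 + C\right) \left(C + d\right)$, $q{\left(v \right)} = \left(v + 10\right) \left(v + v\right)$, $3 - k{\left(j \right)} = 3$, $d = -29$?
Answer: $- \frac{1799}{986} \approx -1.8245$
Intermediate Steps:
$k{\left(j \right)} = 0$ ($k{\left(j \right)} = 3 - 3 = 0$)
$q{\left(v \right)} = 2 v \left(10 + v\right)$ ($q{\left(v \right)} = \left(10 + v\right) 2 v = 2 v \left(10 + v\right)$)
$R{\left(C \right)} = \left(-34 + C\right) \left(-29 + C\right)$ ($R{\left(C \right)} = \left(-34 + C\right) \left(C - 29\right) = \left(-34 + C\right) \left(-29 + C\right)$)
$- \frac{1799}{R{\left(q{\left(k{\left(-1 \right)} \right)} \right)}} = - \frac{1799}{986 + \left(2 \cdot 0 \left(10 + 0\right)\right)^{2} - 63 \cdot 2 \cdot 0 \left(10 + 0\right)} = - \frac{1799}{986 + \left(2 \cdot 0 \cdot 10\right)^{2} - 63 \cdot 2 \cdot 0 \cdot 10} = - \frac{1799}{986 + 0^{2} - 0} = - \frac{1799}{986 + 0 + 0} = - \frac{1799}{986}$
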